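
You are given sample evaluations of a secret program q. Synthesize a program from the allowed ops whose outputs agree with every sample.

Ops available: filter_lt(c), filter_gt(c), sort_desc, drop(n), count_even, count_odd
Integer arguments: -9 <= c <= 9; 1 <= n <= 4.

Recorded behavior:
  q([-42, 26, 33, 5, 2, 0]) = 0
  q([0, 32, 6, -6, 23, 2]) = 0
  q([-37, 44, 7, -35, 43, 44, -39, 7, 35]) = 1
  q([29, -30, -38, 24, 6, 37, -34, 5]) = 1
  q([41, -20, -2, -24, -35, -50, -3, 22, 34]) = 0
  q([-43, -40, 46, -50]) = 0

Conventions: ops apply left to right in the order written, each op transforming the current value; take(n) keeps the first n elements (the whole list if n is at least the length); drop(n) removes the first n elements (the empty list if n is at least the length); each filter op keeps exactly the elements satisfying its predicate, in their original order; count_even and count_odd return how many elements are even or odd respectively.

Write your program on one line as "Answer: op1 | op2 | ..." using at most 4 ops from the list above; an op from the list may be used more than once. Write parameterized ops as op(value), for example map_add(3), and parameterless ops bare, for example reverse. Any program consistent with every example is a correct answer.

filter_gt(4) | filter_gt(7) | drop(2) | count_odd

Check, running the answer program on each example:
  [-42, 26, 33, 5, 2, 0] -> [26, 33, 5] -> [26, 33] -> [] -> 0
  [0, 32, 6, -6, 23, 2] -> [32, 6, 23] -> [32, 23] -> [] -> 0
  [-37, 44, 7, -35, 43, 44, -39, 7, 35] -> [44, 7, 43, 44, 7, 35] -> [44, 43, 44, 35] -> [44, 35] -> 1
  [29, -30, -38, 24, 6, 37, -34, 5] -> [29, 24, 6, 37, 5] -> [29, 24, 37] -> [37] -> 1
  [41, -20, -2, -24, -35, -50, -3, 22, 34] -> [41, 22, 34] -> [41, 22, 34] -> [34] -> 0
  [-43, -40, 46, -50] -> [46] -> [46] -> [] -> 0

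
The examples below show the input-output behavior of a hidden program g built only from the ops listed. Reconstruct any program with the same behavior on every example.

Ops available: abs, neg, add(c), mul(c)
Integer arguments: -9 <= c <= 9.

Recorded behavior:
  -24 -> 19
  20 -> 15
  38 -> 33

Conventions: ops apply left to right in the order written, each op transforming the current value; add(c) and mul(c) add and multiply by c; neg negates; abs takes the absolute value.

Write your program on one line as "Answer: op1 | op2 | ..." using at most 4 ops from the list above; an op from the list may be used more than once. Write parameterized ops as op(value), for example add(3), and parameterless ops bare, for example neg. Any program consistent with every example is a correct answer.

abs | neg | add(5) | neg

Check, running the answer program on each example:
  -24 -> 24 -> -24 -> -19 -> 19
  20 -> 20 -> -20 -> -15 -> 15
  38 -> 38 -> -38 -> -33 -> 33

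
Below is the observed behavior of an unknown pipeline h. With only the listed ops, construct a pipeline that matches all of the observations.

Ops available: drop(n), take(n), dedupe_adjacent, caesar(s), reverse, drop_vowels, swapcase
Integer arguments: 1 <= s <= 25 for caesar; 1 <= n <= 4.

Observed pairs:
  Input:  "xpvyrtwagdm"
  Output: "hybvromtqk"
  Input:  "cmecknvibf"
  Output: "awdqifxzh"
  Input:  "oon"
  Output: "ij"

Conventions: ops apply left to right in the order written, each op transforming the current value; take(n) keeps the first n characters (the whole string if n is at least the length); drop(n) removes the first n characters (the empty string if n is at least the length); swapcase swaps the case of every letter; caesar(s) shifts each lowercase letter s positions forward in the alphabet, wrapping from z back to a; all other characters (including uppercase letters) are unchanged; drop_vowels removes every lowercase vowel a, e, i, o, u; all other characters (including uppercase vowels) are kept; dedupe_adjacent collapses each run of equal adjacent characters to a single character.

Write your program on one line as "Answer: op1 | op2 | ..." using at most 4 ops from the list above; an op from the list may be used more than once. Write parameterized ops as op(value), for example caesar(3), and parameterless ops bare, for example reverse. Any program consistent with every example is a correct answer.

drop(1) | reverse | caesar(11) | caesar(10)

Check, running the answer program on each example:
  "xpvyrtwagdm" -> "pvyrtwagdm" -> "mdgawtryvp" -> "xorlhecjga" -> "hybvromtqk"
  "cmecknvibf" -> "mecknvibf" -> "fbivnkcem" -> "qmtgyvnpx" -> "awdqifxzh"
  "oon" -> "on" -> "no" -> "yz" -> "ij"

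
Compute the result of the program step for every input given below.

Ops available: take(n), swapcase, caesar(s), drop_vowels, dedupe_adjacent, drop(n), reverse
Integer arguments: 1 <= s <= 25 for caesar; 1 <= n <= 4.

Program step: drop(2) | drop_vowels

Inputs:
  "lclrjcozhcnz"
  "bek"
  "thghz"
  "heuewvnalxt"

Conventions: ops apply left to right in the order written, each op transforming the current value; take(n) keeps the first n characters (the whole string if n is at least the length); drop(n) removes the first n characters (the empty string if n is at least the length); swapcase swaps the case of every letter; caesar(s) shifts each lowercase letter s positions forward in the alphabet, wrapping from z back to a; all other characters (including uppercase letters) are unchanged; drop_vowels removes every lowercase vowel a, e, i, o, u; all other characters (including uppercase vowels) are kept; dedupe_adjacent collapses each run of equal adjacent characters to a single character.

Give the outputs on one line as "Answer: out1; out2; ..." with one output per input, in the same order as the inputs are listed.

"lrjczhcnz"; "k"; "ghz"; "wvnlxt"

Execution, op by op:
  "lclrjcozhcnz" -> "lrjcozhcnz" -> "lrjczhcnz"
  "bek" -> "k" -> "k"
  "thghz" -> "ghz" -> "ghz"
  "heuewvnalxt" -> "uewvnalxt" -> "wvnlxt"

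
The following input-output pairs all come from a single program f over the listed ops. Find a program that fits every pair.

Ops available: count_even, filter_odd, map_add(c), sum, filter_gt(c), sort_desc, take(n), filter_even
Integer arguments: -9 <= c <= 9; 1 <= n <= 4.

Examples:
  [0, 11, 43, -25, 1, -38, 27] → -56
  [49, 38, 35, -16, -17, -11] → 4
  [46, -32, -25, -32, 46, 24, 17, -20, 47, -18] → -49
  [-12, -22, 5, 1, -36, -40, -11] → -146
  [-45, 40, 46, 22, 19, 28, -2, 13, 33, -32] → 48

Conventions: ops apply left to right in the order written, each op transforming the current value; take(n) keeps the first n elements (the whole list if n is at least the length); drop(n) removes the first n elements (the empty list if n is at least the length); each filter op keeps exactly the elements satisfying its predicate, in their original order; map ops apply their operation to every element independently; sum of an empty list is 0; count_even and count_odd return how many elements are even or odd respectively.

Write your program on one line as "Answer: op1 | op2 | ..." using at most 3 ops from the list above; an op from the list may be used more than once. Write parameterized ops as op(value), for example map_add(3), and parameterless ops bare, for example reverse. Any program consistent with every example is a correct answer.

filter_even | map_add(-9) | sum

Check, running the answer program on each example:
  [0, 11, 43, -25, 1, -38, 27] -> [0, -38] -> [-9, -47] -> -56
  [49, 38, 35, -16, -17, -11] -> [38, -16] -> [29, -25] -> 4
  [46, -32, -25, -32, 46, 24, 17, -20, 47, -18] -> [46, -32, -32, 46, 24, -20, -18] -> [37, -41, -41, 37, 15, -29, -27] -> -49
  [-12, -22, 5, 1, -36, -40, -11] -> [-12, -22, -36, -40] -> [-21, -31, -45, -49] -> -146
  [-45, 40, 46, 22, 19, 28, -2, 13, 33, -32] -> [40, 46, 22, 28, -2, -32] -> [31, 37, 13, 19, -11, -41] -> 48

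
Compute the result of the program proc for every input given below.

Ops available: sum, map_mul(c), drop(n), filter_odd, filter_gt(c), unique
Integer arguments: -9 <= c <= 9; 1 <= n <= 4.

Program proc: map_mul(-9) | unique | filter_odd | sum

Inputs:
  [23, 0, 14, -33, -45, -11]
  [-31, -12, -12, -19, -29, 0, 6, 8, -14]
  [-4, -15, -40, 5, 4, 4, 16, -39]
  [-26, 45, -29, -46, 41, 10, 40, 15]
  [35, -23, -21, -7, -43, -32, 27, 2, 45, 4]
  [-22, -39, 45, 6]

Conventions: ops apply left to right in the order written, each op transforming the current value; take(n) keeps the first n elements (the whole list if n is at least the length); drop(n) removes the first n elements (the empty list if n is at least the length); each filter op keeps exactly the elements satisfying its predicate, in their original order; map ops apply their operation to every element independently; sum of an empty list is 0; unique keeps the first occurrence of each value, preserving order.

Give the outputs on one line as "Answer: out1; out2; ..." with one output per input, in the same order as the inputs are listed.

594; 711; 441; -648; -117; -54

Execution, op by op:
  [23, 0, 14, -33, -45, -11] -> [-207, 0, -126, 297, 405, 99] -> [-207, 0, -126, 297, 405, 99] -> [-207, 297, 405, 99] -> 594
  [-31, -12, -12, -19, -29, 0, 6, 8, -14] -> [279, 108, 108, 171, 261, 0, -54, -72, 126] -> [279, 108, 171, 261, 0, -54, -72, 126] -> [279, 171, 261] -> 711
  [-4, -15, -40, 5, 4, 4, 16, -39] -> [36, 135, 360, -45, -36, -36, -144, 351] -> [36, 135, 360, -45, -36, -144, 351] -> [135, -45, 351] -> 441
  [-26, 45, -29, -46, 41, 10, 40, 15] -> [234, -405, 261, 414, -369, -90, -360, -135] -> [234, -405, 261, 414, -369, -90, -360, -135] -> [-405, 261, -369, -135] -> -648
  [35, -23, -21, -7, -43, -32, 27, 2, 45, 4] -> [-315, 207, 189, 63, 387, 288, -243, -18, -405, -36] -> [-315, 207, 189, 63, 387, 288, -243, -18, -405, -36] -> [-315, 207, 189, 63, 387, -243, -405] -> -117
  [-22, -39, 45, 6] -> [198, 351, -405, -54] -> [198, 351, -405, -54] -> [351, -405] -> -54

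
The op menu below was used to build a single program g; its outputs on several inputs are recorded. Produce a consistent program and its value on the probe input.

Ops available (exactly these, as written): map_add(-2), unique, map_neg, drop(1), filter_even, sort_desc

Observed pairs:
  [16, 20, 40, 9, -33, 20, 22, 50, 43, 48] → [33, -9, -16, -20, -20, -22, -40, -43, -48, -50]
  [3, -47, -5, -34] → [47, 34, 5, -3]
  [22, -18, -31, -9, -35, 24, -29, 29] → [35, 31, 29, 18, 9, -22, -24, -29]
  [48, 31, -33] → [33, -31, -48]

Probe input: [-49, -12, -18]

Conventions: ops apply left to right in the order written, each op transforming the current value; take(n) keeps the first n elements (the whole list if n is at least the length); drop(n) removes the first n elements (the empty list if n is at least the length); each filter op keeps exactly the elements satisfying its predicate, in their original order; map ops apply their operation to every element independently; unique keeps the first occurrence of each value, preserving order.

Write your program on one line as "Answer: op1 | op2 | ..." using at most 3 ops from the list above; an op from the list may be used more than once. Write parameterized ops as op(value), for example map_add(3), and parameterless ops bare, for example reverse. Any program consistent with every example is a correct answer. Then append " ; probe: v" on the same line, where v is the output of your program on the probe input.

map_neg | sort_desc ; probe: [49, 18, 12]

Check, running the answer program on each example:
  [16, 20, 40, 9, -33, 20, 22, 50, 43, 48] -> [-16, -20, -40, -9, 33, -20, -22, -50, -43, -48] -> [33, -9, -16, -20, -20, -22, -40, -43, -48, -50]
  [3, -47, -5, -34] -> [-3, 47, 5, 34] -> [47, 34, 5, -3]
  [22, -18, -31, -9, -35, 24, -29, 29] -> [-22, 18, 31, 9, 35, -24, 29, -29] -> [35, 31, 29, 18, 9, -22, -24, -29]
  [48, 31, -33] -> [-48, -31, 33] -> [33, -31, -48]
  probe: [-49, -12, -18] -> [49, 12, 18] -> [49, 18, 12]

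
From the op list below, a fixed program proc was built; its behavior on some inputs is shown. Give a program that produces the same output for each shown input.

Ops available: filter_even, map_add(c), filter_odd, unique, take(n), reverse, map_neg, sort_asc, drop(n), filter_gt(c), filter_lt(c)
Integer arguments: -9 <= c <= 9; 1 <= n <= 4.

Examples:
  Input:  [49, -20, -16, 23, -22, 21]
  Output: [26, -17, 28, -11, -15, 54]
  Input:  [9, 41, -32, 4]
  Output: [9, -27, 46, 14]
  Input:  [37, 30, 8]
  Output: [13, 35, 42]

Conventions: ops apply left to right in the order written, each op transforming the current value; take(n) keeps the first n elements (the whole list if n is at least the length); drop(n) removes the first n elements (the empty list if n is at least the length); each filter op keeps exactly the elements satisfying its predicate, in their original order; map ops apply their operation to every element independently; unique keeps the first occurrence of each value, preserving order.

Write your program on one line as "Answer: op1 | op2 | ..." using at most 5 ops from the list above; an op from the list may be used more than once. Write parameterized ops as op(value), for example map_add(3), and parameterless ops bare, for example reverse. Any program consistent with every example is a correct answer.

map_neg | reverse | map_add(-5) | map_neg

Check, running the answer program on each example:
  [49, -20, -16, 23, -22, 21] -> [-49, 20, 16, -23, 22, -21] -> [-21, 22, -23, 16, 20, -49] -> [-26, 17, -28, 11, 15, -54] -> [26, -17, 28, -11, -15, 54]
  [9, 41, -32, 4] -> [-9, -41, 32, -4] -> [-4, 32, -41, -9] -> [-9, 27, -46, -14] -> [9, -27, 46, 14]
  [37, 30, 8] -> [-37, -30, -8] -> [-8, -30, -37] -> [-13, -35, -42] -> [13, 35, 42]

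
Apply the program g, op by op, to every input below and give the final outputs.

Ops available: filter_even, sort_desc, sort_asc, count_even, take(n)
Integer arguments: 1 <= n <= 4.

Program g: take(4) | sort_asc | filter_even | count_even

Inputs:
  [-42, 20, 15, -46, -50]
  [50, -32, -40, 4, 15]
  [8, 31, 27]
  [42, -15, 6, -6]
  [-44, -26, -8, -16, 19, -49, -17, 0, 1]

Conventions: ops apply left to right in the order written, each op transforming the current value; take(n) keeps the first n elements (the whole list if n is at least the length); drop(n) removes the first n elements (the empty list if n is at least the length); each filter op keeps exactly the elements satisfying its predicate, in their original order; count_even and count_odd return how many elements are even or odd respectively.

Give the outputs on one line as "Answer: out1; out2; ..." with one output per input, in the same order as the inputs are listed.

3; 4; 1; 3; 4

Execution, op by op:
  [-42, 20, 15, -46, -50] -> [-42, 20, 15, -46] -> [-46, -42, 15, 20] -> [-46, -42, 20] -> 3
  [50, -32, -40, 4, 15] -> [50, -32, -40, 4] -> [-40, -32, 4, 50] -> [-40, -32, 4, 50] -> 4
  [8, 31, 27] -> [8, 31, 27] -> [8, 27, 31] -> [8] -> 1
  [42, -15, 6, -6] -> [42, -15, 6, -6] -> [-15, -6, 6, 42] -> [-6, 6, 42] -> 3
  [-44, -26, -8, -16, 19, -49, -17, 0, 1] -> [-44, -26, -8, -16] -> [-44, -26, -16, -8] -> [-44, -26, -16, -8] -> 4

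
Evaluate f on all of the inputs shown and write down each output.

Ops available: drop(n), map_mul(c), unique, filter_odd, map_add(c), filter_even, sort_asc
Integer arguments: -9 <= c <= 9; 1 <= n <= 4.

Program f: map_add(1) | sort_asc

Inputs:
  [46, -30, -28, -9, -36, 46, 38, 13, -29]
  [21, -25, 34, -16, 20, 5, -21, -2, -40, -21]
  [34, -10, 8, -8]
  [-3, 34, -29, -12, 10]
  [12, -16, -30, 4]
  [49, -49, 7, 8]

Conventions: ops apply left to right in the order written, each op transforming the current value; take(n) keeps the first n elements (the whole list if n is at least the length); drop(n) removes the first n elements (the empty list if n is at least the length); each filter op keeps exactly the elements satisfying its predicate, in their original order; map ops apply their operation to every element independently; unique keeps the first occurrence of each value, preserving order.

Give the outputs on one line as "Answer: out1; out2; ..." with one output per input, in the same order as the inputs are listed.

[-35, -29, -28, -27, -8, 14, 39, 47, 47]; [-39, -24, -20, -20, -15, -1, 6, 21, 22, 35]; [-9, -7, 9, 35]; [-28, -11, -2, 11, 35]; [-29, -15, 5, 13]; [-48, 8, 9, 50]

Execution, op by op:
  [46, -30, -28, -9, -36, 46, 38, 13, -29] -> [47, -29, -27, -8, -35, 47, 39, 14, -28] -> [-35, -29, -28, -27, -8, 14, 39, 47, 47]
  [21, -25, 34, -16, 20, 5, -21, -2, -40, -21] -> [22, -24, 35, -15, 21, 6, -20, -1, -39, -20] -> [-39, -24, -20, -20, -15, -1, 6, 21, 22, 35]
  [34, -10, 8, -8] -> [35, -9, 9, -7] -> [-9, -7, 9, 35]
  [-3, 34, -29, -12, 10] -> [-2, 35, -28, -11, 11] -> [-28, -11, -2, 11, 35]
  [12, -16, -30, 4] -> [13, -15, -29, 5] -> [-29, -15, 5, 13]
  [49, -49, 7, 8] -> [50, -48, 8, 9] -> [-48, 8, 9, 50]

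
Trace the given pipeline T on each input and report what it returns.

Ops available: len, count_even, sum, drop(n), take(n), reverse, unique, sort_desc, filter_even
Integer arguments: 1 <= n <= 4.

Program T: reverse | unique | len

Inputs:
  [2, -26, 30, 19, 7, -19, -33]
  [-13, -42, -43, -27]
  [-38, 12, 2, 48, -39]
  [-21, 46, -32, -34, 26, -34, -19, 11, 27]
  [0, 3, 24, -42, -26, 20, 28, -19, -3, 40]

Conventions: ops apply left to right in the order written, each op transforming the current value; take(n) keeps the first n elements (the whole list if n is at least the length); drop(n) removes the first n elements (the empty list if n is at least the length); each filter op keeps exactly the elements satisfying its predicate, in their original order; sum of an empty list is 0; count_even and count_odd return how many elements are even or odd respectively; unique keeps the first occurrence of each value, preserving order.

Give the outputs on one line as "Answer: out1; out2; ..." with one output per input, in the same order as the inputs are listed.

7; 4; 5; 8; 10

Execution, op by op:
  [2, -26, 30, 19, 7, -19, -33] -> [-33, -19, 7, 19, 30, -26, 2] -> [-33, -19, 7, 19, 30, -26, 2] -> 7
  [-13, -42, -43, -27] -> [-27, -43, -42, -13] -> [-27, -43, -42, -13] -> 4
  [-38, 12, 2, 48, -39] -> [-39, 48, 2, 12, -38] -> [-39, 48, 2, 12, -38] -> 5
  [-21, 46, -32, -34, 26, -34, -19, 11, 27] -> [27, 11, -19, -34, 26, -34, -32, 46, -21] -> [27, 11, -19, -34, 26, -32, 46, -21] -> 8
  [0, 3, 24, -42, -26, 20, 28, -19, -3, 40] -> [40, -3, -19, 28, 20, -26, -42, 24, 3, 0] -> [40, -3, -19, 28, 20, -26, -42, 24, 3, 0] -> 10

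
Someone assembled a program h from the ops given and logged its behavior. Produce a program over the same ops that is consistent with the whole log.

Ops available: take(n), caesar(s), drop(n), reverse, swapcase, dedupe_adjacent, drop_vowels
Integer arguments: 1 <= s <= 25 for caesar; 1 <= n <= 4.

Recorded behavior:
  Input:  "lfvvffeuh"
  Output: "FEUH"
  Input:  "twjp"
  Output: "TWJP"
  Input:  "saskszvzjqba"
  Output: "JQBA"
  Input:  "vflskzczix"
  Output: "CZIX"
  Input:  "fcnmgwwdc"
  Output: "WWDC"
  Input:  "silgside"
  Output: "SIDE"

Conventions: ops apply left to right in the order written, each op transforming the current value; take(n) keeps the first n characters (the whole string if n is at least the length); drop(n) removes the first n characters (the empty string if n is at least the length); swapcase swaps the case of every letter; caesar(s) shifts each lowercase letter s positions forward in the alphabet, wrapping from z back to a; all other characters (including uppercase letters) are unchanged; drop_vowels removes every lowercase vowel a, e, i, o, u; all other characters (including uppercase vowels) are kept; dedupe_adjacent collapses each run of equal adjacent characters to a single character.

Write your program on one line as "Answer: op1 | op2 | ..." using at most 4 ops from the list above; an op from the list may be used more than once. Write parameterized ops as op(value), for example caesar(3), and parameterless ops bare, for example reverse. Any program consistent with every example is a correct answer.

reverse | take(4) | reverse | swapcase

Check, running the answer program on each example:
  "lfvvffeuh" -> "hueffvvfl" -> "huef" -> "feuh" -> "FEUH"
  "twjp" -> "pjwt" -> "pjwt" -> "twjp" -> "TWJP"
  "saskszvzjqba" -> "abqjzvzsksas" -> "abqj" -> "jqba" -> "JQBA"
  "vflskzczix" -> "xizczkslfv" -> "xizc" -> "czix" -> "CZIX"
  "fcnmgwwdc" -> "cdwwgmncf" -> "cdww" -> "wwdc" -> "WWDC"
  "silgside" -> "edisglis" -> "edis" -> "side" -> "SIDE"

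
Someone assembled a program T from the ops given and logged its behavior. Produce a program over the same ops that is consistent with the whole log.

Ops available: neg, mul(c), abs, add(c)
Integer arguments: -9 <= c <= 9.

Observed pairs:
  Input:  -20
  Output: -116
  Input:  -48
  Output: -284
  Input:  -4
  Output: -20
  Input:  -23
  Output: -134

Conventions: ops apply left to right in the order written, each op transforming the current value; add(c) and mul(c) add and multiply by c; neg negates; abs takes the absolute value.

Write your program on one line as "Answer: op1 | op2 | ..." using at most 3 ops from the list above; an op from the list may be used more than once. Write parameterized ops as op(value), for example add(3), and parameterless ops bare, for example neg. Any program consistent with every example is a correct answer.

neg | mul(-6) | add(4)

Check, running the answer program on each example:
  -20 -> 20 -> -120 -> -116
  -48 -> 48 -> -288 -> -284
  -4 -> 4 -> -24 -> -20
  -23 -> 23 -> -138 -> -134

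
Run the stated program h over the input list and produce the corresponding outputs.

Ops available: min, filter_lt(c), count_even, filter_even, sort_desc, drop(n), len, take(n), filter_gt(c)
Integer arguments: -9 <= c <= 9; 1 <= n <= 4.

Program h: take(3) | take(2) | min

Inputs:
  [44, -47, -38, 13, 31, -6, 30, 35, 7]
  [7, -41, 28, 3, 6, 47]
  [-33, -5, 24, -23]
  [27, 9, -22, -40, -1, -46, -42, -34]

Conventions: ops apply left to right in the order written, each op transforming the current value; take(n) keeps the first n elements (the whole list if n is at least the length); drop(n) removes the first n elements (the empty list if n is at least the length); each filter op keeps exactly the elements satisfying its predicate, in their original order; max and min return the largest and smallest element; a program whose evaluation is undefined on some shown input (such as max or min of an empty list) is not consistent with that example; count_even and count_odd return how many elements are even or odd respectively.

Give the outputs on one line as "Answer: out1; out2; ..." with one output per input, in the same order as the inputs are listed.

Execution, op by op:
  [44, -47, -38, 13, 31, -6, 30, 35, 7] -> [44, -47, -38] -> [44, -47] -> -47
  [7, -41, 28, 3, 6, 47] -> [7, -41, 28] -> [7, -41] -> -41
  [-33, -5, 24, -23] -> [-33, -5, 24] -> [-33, -5] -> -33
  [27, 9, -22, -40, -1, -46, -42, -34] -> [27, 9, -22] -> [27, 9] -> 9

-47; -41; -33; 9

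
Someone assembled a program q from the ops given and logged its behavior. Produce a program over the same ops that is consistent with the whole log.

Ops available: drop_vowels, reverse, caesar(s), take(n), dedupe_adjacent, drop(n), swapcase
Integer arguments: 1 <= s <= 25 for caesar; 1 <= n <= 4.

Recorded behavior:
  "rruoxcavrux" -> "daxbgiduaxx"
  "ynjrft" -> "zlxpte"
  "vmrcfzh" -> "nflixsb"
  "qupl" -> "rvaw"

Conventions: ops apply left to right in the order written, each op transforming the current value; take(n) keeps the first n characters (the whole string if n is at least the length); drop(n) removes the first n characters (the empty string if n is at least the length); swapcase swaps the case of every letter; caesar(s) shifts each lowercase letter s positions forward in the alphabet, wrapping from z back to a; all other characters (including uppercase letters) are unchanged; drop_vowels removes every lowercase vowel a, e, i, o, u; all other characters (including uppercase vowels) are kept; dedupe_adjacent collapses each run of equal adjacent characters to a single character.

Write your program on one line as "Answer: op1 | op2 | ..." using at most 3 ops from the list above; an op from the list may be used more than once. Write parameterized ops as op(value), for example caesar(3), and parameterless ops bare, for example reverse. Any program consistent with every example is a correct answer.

reverse | caesar(5) | caesar(1)

Check, running the answer program on each example:
  "rruoxcavrux" -> "xurvacxourr" -> "czwafhctzww" -> "daxbgiduaxx"
  "ynjrft" -> "tfrjny" -> "ykwosd" -> "zlxpte"
  "vmrcfzh" -> "hzfcrmv" -> "mekhwra" -> "nflixsb"
  "qupl" -> "lpuq" -> "quzv" -> "rvaw"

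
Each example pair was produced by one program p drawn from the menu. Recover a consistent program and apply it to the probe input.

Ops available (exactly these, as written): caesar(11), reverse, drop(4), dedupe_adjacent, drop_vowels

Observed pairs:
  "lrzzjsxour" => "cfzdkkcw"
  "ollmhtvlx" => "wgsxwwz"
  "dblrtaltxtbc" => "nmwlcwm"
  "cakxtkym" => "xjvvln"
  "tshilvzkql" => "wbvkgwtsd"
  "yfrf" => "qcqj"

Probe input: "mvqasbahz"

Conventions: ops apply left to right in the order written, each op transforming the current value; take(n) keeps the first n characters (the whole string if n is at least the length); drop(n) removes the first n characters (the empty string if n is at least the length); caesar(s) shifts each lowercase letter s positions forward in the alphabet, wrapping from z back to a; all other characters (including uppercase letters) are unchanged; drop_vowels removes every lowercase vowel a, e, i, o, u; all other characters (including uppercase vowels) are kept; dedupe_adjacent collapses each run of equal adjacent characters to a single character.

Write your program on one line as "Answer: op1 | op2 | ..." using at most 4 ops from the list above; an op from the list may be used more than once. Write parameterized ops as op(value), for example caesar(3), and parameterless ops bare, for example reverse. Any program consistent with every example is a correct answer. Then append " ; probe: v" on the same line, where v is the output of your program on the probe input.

caesar(11) | drop_vowels | reverse ; probe: "kslmdlbgx"

Check, running the answer program on each example:
  "lrzzjsxour" -> "wckkudizfc" -> "wckkdzfc" -> "cfzdkkcw"
  "ollmhtvlx" -> "zwwxsegwi" -> "zwwxsgw" -> "wgsxwwz"
  "dblrtaltxtbc" -> "omwcelweiemn" -> "mwclwmn" -> "nmwlcwm"
  "cakxtkym" -> "nlvievjx" -> "nlvvjx" -> "xjvvln"
  "tshilvzkql" -> "edstwgkvbw" -> "dstwgkvbw" -> "wbvkgwtsd"
  "yfrf" -> "jqcq" -> "jqcq" -> "qcqj"
  probe: "mvqasbahz" -> "xgbldmlsk" -> "xgbldmlsk" -> "kslmdlbgx"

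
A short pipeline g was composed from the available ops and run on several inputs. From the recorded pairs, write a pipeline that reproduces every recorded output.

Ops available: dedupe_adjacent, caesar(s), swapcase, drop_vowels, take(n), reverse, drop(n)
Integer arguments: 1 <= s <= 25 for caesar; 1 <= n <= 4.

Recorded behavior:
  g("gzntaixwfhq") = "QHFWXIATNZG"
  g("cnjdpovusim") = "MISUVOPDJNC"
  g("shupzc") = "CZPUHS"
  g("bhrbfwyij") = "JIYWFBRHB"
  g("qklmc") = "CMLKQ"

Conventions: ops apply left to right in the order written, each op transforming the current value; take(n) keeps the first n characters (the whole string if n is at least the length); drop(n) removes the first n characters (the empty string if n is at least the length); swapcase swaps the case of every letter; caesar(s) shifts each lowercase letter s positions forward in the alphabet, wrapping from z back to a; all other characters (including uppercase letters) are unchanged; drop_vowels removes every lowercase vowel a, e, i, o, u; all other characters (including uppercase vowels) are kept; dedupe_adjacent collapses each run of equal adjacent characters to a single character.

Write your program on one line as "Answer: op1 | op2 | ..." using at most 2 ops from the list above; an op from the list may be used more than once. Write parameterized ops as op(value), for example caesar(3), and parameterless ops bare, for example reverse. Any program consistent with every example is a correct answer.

swapcase | reverse

Check, running the answer program on each example:
  "gzntaixwfhq" -> "GZNTAIXWFHQ" -> "QHFWXIATNZG"
  "cnjdpovusim" -> "CNJDPOVUSIM" -> "MISUVOPDJNC"
  "shupzc" -> "SHUPZC" -> "CZPUHS"
  "bhrbfwyij" -> "BHRBFWYIJ" -> "JIYWFBRHB"
  "qklmc" -> "QKLMC" -> "CMLKQ"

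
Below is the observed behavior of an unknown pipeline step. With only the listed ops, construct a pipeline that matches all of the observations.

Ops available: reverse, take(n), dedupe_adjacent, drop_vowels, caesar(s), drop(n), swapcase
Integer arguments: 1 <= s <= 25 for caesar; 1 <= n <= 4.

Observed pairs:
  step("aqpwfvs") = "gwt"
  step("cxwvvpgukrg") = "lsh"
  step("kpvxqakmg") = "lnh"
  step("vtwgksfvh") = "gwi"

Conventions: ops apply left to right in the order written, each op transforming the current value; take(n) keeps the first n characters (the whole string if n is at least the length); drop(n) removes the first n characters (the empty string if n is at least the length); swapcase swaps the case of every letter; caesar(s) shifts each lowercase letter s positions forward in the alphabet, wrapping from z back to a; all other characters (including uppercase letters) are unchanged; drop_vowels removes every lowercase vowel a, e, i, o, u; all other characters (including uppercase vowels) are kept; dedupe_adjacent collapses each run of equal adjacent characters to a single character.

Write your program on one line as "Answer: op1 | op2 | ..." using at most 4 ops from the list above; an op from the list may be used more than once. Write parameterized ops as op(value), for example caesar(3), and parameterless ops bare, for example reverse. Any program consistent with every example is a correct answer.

caesar(1) | reverse | take(3) | reverse

Check, running the answer program on each example:
  "aqpwfvs" -> "brqxgwt" -> "twgxqrb" -> "twg" -> "gwt"
  "cxwvvpgukrg" -> "dyxwwqhvlsh" -> "hslvhqwwxyd" -> "hsl" -> "lsh"
  "kpvxqakmg" -> "lqwyrblnh" -> "hnlbrywql" -> "hnl" -> "lnh"
  "vtwgksfvh" -> "wuxhltgwi" -> "iwgtlhxuw" -> "iwg" -> "gwi"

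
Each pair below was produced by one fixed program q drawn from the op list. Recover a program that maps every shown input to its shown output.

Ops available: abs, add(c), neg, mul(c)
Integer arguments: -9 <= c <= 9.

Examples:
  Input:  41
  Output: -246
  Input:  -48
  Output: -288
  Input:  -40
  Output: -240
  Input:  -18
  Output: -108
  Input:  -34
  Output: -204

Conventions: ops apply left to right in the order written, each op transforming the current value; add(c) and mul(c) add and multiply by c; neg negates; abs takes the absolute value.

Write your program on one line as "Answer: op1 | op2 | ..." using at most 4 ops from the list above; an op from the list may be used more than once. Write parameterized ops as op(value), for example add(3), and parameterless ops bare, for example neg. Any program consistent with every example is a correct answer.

neg | mul(6) | abs | neg

Check, running the answer program on each example:
  41 -> -41 -> -246 -> 246 -> -246
  -48 -> 48 -> 288 -> 288 -> -288
  -40 -> 40 -> 240 -> 240 -> -240
  -18 -> 18 -> 108 -> 108 -> -108
  -34 -> 34 -> 204 -> 204 -> -204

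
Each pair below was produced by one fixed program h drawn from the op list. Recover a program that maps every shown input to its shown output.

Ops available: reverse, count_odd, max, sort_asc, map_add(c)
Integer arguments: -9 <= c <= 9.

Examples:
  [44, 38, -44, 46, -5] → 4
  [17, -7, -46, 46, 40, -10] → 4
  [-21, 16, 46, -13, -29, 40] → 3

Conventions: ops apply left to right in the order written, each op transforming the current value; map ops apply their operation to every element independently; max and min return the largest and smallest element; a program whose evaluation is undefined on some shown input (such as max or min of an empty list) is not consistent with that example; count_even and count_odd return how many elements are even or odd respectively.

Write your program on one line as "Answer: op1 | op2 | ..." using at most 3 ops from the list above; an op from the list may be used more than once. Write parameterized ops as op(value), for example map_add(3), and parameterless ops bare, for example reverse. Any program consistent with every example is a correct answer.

map_add(-7) | map_add(-8) | count_odd

Check, running the answer program on each example:
  [44, 38, -44, 46, -5] -> [37, 31, -51, 39, -12] -> [29, 23, -59, 31, -20] -> 4
  [17, -7, -46, 46, 40, -10] -> [10, -14, -53, 39, 33, -17] -> [2, -22, -61, 31, 25, -25] -> 4
  [-21, 16, 46, -13, -29, 40] -> [-28, 9, 39, -20, -36, 33] -> [-36, 1, 31, -28, -44, 25] -> 3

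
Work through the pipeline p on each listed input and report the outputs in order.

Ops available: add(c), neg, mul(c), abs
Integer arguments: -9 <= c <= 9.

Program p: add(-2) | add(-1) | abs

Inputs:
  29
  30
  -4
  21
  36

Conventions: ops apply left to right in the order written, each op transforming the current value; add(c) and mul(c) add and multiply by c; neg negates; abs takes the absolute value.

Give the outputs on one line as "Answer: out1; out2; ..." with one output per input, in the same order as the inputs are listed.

Execution, op by op:
  29 -> 27 -> 26 -> 26
  30 -> 28 -> 27 -> 27
  -4 -> -6 -> -7 -> 7
  21 -> 19 -> 18 -> 18
  36 -> 34 -> 33 -> 33

26; 27; 7; 18; 33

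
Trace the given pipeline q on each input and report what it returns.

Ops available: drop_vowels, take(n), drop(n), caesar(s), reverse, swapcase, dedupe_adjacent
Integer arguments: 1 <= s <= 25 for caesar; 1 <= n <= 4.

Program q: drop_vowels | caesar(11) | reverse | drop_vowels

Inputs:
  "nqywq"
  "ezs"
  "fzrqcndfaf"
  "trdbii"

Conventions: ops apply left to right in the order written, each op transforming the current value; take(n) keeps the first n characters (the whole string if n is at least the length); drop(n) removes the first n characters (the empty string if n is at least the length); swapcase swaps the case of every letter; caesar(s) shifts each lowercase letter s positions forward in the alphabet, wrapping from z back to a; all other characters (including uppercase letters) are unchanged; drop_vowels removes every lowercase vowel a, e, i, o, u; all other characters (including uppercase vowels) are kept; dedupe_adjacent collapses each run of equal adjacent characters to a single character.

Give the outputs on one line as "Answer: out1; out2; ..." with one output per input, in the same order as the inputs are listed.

"bhjby"; "dk"; "qqynbckq"; "mc"

Execution, op by op:
  "nqywq" -> "nqywq" -> "ybjhb" -> "bhjby" -> "bhjby"
  "ezs" -> "zs" -> "kd" -> "dk" -> "dk"
  "fzrqcndfaf" -> "fzrqcndff" -> "qkcbnyoqq" -> "qqoynbckq" -> "qqynbckq"
  "trdbii" -> "trdb" -> "ecom" -> "moce" -> "mc"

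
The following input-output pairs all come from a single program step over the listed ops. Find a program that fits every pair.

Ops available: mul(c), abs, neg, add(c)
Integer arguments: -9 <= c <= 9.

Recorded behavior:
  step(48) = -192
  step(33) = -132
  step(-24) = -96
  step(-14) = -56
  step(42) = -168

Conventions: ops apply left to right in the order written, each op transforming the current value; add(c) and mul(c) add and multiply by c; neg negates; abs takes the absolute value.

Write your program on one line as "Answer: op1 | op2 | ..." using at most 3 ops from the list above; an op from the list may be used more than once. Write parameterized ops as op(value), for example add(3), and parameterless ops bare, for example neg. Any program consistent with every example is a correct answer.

abs | mul(-4)

Check, running the answer program on each example:
  48 -> 48 -> -192
  33 -> 33 -> -132
  -24 -> 24 -> -96
  -14 -> 14 -> -56
  42 -> 42 -> -168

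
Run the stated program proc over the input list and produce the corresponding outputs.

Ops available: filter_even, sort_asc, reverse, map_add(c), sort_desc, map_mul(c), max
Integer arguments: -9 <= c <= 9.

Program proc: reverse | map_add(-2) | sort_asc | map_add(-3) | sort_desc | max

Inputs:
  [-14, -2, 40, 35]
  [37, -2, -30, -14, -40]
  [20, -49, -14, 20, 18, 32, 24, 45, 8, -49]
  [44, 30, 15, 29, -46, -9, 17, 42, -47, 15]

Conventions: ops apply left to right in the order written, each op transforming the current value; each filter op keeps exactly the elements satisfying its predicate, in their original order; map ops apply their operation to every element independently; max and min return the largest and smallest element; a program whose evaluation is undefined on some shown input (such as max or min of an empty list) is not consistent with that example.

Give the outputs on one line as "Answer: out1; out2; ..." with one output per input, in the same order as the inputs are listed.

Execution, op by op:
  [-14, -2, 40, 35] -> [35, 40, -2, -14] -> [33, 38, -4, -16] -> [-16, -4, 33, 38] -> [-19, -7, 30, 35] -> [35, 30, -7, -19] -> 35
  [37, -2, -30, -14, -40] -> [-40, -14, -30, -2, 37] -> [-42, -16, -32, -4, 35] -> [-42, -32, -16, -4, 35] -> [-45, -35, -19, -7, 32] -> [32, -7, -19, -35, -45] -> 32
  [20, -49, -14, 20, 18, 32, 24, 45, 8, -49] -> [-49, 8, 45, 24, 32, 18, 20, -14, -49, 20] -> [-51, 6, 43, 22, 30, 16, 18, -16, -51, 18] -> [-51, -51, -16, 6, 16, 18, 18, 22, 30, 43] -> [-54, -54, -19, 3, 13, 15, 15, 19, 27, 40] -> [40, 27, 19, 15, 15, 13, 3, -19, -54, -54] -> 40
  [44, 30, 15, 29, -46, -9, 17, 42, -47, 15] -> [15, -47, 42, 17, -9, -46, 29, 15, 30, 44] -> [13, -49, 40, 15, -11, -48, 27, 13, 28, 42] -> [-49, -48, -11, 13, 13, 15, 27, 28, 40, 42] -> [-52, -51, -14, 10, 10, 12, 24, 25, 37, 39] -> [39, 37, 25, 24, 12, 10, 10, -14, -51, -52] -> 39

35; 32; 40; 39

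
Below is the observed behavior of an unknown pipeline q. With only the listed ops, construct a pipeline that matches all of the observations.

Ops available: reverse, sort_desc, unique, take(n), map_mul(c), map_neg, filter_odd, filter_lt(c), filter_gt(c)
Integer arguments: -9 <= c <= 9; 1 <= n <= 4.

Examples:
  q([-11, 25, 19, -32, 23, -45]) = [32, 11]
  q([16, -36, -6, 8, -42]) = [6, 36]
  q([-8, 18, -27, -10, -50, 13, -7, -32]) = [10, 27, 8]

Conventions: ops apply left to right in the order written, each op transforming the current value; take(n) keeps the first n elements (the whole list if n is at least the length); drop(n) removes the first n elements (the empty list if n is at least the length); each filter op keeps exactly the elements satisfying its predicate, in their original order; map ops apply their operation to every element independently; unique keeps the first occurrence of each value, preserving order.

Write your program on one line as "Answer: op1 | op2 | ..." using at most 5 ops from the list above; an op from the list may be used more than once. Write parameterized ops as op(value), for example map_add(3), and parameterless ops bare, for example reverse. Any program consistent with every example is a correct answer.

map_neg | take(4) | filter_gt(-1) | reverse

Check, running the answer program on each example:
  [-11, 25, 19, -32, 23, -45] -> [11, -25, -19, 32, -23, 45] -> [11, -25, -19, 32] -> [11, 32] -> [32, 11]
  [16, -36, -6, 8, -42] -> [-16, 36, 6, -8, 42] -> [-16, 36, 6, -8] -> [36, 6] -> [6, 36]
  [-8, 18, -27, -10, -50, 13, -7, -32] -> [8, -18, 27, 10, 50, -13, 7, 32] -> [8, -18, 27, 10] -> [8, 27, 10] -> [10, 27, 8]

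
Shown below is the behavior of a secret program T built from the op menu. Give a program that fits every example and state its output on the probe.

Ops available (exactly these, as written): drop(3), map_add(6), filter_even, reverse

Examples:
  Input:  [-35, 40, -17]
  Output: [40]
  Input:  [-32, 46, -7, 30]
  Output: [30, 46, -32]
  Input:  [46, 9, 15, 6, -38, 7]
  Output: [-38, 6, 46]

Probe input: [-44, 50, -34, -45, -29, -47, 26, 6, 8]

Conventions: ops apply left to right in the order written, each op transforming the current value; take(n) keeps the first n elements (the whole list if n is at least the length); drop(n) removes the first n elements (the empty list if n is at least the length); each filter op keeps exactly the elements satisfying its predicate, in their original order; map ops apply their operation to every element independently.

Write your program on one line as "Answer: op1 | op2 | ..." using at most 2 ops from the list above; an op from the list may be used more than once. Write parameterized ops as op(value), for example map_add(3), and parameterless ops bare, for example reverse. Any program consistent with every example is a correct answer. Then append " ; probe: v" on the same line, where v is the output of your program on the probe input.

filter_even | reverse ; probe: [8, 6, 26, -34, 50, -44]

Check, running the answer program on each example:
  [-35, 40, -17] -> [40] -> [40]
  [-32, 46, -7, 30] -> [-32, 46, 30] -> [30, 46, -32]
  [46, 9, 15, 6, -38, 7] -> [46, 6, -38] -> [-38, 6, 46]
  probe: [-44, 50, -34, -45, -29, -47, 26, 6, 8] -> [-44, 50, -34, 26, 6, 8] -> [8, 6, 26, -34, 50, -44]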